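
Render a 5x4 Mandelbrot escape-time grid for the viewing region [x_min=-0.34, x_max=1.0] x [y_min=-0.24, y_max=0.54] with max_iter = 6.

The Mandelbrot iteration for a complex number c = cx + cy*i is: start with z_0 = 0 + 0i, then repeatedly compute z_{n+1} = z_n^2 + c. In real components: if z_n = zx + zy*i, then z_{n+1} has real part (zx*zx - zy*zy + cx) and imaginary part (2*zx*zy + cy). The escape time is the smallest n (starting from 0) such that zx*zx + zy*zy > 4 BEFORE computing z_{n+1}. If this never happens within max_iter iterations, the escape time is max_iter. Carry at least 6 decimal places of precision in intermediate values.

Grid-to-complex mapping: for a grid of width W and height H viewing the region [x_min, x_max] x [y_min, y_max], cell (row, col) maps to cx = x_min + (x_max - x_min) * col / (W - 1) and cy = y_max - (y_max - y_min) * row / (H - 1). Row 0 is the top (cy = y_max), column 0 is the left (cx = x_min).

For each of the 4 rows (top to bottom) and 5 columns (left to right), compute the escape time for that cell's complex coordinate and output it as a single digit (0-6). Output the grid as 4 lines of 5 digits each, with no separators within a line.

Answer: 66632
66632
66642
66632

Derivation:
(row=0, col=0): c = -0.3400 + 0.5400i → escape time 6
(row=0, col=1): c = -0.0050 + 0.5400i → escape time 6
(row=0, col=2): c = 0.3300 + 0.5400i → escape time 6
(row=0, col=3): c = 0.6650 + 0.5400i → escape time 3
(row=0, col=4): c = 1.0000 + 0.5400i → escape time 2
(row=1, col=0): c = -0.3400 + 0.2800i → escape time 6
(row=1, col=1): c = -0.0050 + 0.2800i → escape time 6
(row=1, col=2): c = 0.3300 + 0.2800i → escape time 6
(row=1, col=3): c = 0.6650 + 0.2800i → escape time 3
(row=1, col=4): c = 1.0000 + 0.2800i → escape time 2
(row=2, col=0): c = -0.3400 + 0.0200i → escape time 6
(row=2, col=1): c = -0.0050 + 0.0200i → escape time 6
(row=2, col=2): c = 0.3300 + 0.0200i → escape time 6
(row=2, col=3): c = 0.6650 + 0.0200i → escape time 4
(row=2, col=4): c = 1.0000 + 0.0200i → escape time 2
(row=3, col=0): c = -0.3400 + -0.2400i → escape time 6
(row=3, col=1): c = -0.0050 + -0.2400i → escape time 6
(row=3, col=2): c = 0.3300 + -0.2400i → escape time 6
(row=3, col=3): c = 0.6650 + -0.2400i → escape time 3
(row=3, col=4): c = 1.0000 + -0.2400i → escape time 2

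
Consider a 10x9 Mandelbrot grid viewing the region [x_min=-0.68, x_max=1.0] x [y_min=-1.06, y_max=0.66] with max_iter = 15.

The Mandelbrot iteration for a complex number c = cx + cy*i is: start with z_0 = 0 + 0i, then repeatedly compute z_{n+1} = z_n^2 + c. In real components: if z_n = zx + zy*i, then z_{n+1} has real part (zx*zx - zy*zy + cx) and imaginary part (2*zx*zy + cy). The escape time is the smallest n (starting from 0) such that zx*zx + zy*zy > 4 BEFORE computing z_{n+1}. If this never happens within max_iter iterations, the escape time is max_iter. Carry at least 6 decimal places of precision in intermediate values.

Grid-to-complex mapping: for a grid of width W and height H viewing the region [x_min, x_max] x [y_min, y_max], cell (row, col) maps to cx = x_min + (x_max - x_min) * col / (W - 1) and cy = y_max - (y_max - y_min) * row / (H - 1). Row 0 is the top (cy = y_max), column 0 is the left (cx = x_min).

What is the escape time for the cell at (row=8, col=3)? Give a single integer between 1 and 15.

z_0 = 0 + 0i, c = -0.1200 + -1.0600i
Iter 1: z = -0.1200 + -1.0600i, |z|^2 = 1.1380
Iter 2: z = -1.2292 + -0.8056i, |z|^2 = 2.1599
Iter 3: z = 0.7419 + 0.9205i, |z|^2 = 1.3978
Iter 4: z = -0.4168 + 0.3059i, |z|^2 = 0.2673
Iter 5: z = -0.0398 + -1.3150i, |z|^2 = 1.7308
Iter 6: z = -1.8477 + -0.9552i, |z|^2 = 4.3263
Escaped at iteration 6

Answer: 6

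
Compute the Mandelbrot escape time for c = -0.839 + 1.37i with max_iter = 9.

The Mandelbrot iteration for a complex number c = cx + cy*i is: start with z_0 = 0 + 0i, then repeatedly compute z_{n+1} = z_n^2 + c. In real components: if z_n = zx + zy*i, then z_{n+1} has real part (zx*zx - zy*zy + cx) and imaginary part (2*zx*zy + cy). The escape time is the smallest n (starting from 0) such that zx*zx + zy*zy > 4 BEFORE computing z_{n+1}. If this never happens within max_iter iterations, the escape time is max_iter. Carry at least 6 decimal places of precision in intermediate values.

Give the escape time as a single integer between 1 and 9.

z_0 = 0 + 0i, c = -0.8390 + 1.3700i
Iter 1: z = -0.8390 + 1.3700i, |z|^2 = 2.5808
Iter 2: z = -2.0120 + -0.9289i, |z|^2 = 4.9108
Escaped at iteration 2

Answer: 2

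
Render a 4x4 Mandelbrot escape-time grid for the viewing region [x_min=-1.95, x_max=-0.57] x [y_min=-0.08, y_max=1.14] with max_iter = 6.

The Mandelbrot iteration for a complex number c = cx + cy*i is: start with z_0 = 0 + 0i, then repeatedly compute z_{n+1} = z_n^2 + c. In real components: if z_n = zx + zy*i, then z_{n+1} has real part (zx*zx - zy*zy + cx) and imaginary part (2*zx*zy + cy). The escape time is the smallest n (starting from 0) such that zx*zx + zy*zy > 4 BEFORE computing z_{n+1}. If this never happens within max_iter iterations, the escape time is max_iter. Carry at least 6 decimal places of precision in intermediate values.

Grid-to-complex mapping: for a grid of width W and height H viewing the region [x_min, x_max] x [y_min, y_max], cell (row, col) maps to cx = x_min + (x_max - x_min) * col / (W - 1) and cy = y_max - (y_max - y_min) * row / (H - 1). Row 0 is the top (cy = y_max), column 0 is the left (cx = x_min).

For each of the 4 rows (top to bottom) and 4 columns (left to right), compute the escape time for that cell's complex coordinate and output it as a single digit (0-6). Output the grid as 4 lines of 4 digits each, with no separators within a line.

(row=0, col=0): c = -1.9500 + 1.1400i → escape time 1
(row=0, col=1): c = -1.4900 + 1.1400i → escape time 2
(row=0, col=2): c = -1.0300 + 1.1400i → escape time 3
(row=0, col=3): c = -0.5700 + 1.1400i → escape time 3
(row=1, col=0): c = -1.9500 + 0.7333i → escape time 1
(row=1, col=1): c = -1.4900 + 0.7333i → escape time 3
(row=1, col=2): c = -1.0300 + 0.7333i → escape time 3
(row=1, col=3): c = -0.5700 + 0.7333i → escape time 6
(row=2, col=0): c = -1.9500 + 0.3267i → escape time 3
(row=2, col=1): c = -1.4900 + 0.3267i → escape time 5
(row=2, col=2): c = -1.0300 + 0.3267i → escape time 6
(row=2, col=3): c = -0.5700 + 0.3267i → escape time 6
(row=3, col=0): c = -1.9500 + -0.0800i → escape time 4
(row=3, col=1): c = -1.4900 + -0.0800i → escape time 6
(row=3, col=2): c = -1.0300 + -0.0800i → escape time 6
(row=3, col=3): c = -0.5700 + -0.0800i → escape time 6

Answer: 1233
1336
3566
4666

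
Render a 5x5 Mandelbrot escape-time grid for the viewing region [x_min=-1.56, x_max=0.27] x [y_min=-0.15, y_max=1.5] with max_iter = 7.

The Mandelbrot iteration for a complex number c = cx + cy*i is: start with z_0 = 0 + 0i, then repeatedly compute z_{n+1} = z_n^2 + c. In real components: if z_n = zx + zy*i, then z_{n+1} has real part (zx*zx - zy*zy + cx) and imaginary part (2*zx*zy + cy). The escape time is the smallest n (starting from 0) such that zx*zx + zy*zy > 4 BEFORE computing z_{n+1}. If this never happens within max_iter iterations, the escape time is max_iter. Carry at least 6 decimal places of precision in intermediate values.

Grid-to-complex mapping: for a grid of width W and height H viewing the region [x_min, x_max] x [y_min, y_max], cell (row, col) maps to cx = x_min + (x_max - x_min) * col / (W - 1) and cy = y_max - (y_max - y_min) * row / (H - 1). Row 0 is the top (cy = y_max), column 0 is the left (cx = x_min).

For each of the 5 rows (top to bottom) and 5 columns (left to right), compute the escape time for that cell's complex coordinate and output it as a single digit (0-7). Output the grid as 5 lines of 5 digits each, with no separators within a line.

(row=0, col=0): c = -1.5600 + 1.5000i → escape time 1
(row=0, col=1): c = -1.1025 + 1.5000i → escape time 2
(row=0, col=2): c = -0.6450 + 1.5000i → escape time 2
(row=0, col=3): c = -0.1875 + 1.5000i → escape time 2
(row=0, col=4): c = 0.2700 + 1.5000i → escape time 2
(row=1, col=0): c = -1.5600 + 1.0875i → escape time 2
(row=1, col=1): c = -1.1025 + 1.0875i → escape time 3
(row=1, col=2): c = -0.6450 + 1.0875i → escape time 3
(row=1, col=3): c = -0.1875 + 1.0875i → escape time 7
(row=1, col=4): c = 0.2700 + 1.0875i → escape time 3
(row=2, col=0): c = -1.5600 + 0.6750i → escape time 3
(row=2, col=1): c = -1.1025 + 0.6750i → escape time 3
(row=2, col=2): c = -0.6450 + 0.6750i → escape time 7
(row=2, col=3): c = -0.1875 + 0.6750i → escape time 7
(row=2, col=4): c = 0.2700 + 0.6750i → escape time 7
(row=3, col=0): c = -1.5600 + 0.2625i → escape time 5
(row=3, col=1): c = -1.1025 + 0.2625i → escape time 7
(row=3, col=2): c = -0.6450 + 0.2625i → escape time 7
(row=3, col=3): c = -0.1875 + 0.2625i → escape time 7
(row=3, col=4): c = 0.2700 + 0.2625i → escape time 7
(row=4, col=0): c = -1.5600 + -0.1500i → escape time 5
(row=4, col=1): c = -1.1025 + -0.1500i → escape time 7
(row=4, col=2): c = -0.6450 + -0.1500i → escape time 7
(row=4, col=3): c = -0.1875 + -0.1500i → escape time 7
(row=4, col=4): c = 0.2700 + -0.1500i → escape time 7

Answer: 12222
23373
33777
57777
57777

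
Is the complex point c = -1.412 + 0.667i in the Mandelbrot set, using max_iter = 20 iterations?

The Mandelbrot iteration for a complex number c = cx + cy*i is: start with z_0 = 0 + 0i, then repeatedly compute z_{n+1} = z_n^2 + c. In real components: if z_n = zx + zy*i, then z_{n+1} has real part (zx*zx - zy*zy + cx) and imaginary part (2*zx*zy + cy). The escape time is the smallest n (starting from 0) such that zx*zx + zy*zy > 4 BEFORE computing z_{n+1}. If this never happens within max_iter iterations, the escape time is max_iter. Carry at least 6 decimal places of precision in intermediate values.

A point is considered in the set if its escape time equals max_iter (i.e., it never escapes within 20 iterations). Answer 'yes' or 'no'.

z_0 = 0 + 0i, c = -1.4120 + 0.6670i
Iter 1: z = -1.4120 + 0.6670i, |z|^2 = 2.4386
Iter 2: z = 0.1369 + -1.2166i, |z|^2 = 1.4989
Iter 3: z = -2.8734 + 0.3340i, |z|^2 = 8.3680
Escaped at iteration 3

Answer: no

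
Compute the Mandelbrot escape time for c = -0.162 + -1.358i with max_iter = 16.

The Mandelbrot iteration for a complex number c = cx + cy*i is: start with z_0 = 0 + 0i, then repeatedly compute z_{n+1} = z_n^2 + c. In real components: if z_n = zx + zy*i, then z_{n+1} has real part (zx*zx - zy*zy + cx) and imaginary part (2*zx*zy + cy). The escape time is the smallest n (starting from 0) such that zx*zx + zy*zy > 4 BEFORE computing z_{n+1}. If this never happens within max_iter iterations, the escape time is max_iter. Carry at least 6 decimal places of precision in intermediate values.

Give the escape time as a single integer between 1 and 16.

Answer: 2

Derivation:
z_0 = 0 + 0i, c = -0.1620 + -1.3580i
Iter 1: z = -0.1620 + -1.3580i, |z|^2 = 1.8704
Iter 2: z = -1.9799 + -0.9180i, |z|^2 = 4.7628
Escaped at iteration 2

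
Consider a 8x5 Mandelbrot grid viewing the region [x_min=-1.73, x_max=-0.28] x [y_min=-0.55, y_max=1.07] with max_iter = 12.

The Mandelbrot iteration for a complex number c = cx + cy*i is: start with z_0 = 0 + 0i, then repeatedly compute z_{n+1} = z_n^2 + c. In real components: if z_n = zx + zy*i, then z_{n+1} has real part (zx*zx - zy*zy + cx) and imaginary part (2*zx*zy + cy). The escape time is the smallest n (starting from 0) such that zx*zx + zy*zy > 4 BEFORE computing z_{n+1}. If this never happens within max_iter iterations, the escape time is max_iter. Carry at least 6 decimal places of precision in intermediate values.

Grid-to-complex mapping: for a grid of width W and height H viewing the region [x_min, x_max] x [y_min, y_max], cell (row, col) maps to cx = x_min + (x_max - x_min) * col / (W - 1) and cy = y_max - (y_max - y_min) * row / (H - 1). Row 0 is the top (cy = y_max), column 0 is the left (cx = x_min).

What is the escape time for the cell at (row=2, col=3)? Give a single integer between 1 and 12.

Answer: 12

Derivation:
z_0 = 0 + 0i, c = -1.1086 + 0.2600i
Iter 1: z = -1.1086 + 0.2600i, |z|^2 = 1.2965
Iter 2: z = 0.0528 + -0.3165i, |z|^2 = 0.1029
Iter 3: z = -1.2059 + 0.2266i, |z|^2 = 1.5056
Iter 4: z = 0.2944 + -0.2865i, |z|^2 = 0.1688
Iter 5: z = -1.1040 + 0.0913i, |z|^2 = 1.2272
Iter 6: z = 0.1020 + 0.0584i, |z|^2 = 0.0138
Iter 7: z = -1.1016 + 0.2719i, |z|^2 = 1.2874
Iter 8: z = 0.0310 + -0.3391i, |z|^2 = 0.1159
Iter 9: z = -1.2226 + 0.2390i, |z|^2 = 1.5518
Iter 10: z = 0.3290 + -0.3244i, |z|^2 = 0.2135
Iter 11: z = -1.1056 + 0.0466i, |z|^2 = 1.2244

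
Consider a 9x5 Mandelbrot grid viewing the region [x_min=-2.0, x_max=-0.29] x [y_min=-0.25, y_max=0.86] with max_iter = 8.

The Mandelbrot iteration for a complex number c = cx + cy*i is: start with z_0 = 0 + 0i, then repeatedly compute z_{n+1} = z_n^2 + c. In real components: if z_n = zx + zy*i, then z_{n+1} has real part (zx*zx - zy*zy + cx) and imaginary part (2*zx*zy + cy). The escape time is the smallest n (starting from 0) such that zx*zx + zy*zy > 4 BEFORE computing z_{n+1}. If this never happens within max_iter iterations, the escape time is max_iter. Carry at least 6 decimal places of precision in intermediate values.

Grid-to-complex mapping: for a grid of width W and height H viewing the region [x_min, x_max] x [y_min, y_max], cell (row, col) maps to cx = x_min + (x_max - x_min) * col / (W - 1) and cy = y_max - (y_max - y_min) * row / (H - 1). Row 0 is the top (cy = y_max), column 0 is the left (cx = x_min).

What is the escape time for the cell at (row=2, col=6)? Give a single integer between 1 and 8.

z_0 = 0 + 0i, c = -0.7175 + 0.3050i
Iter 1: z = -0.7175 + 0.3050i, |z|^2 = 0.6078
Iter 2: z = -0.2957 + -0.1327i, |z|^2 = 0.1051
Iter 3: z = -0.6477 + 0.3835i, |z|^2 = 0.5665
Iter 4: z = -0.4451 + -0.1917i, |z|^2 = 0.2349
Iter 5: z = -0.5561 + 0.4757i, |z|^2 = 0.5355
Iter 6: z = -0.6345 + -0.2241i, |z|^2 = 0.4527
Iter 7: z = -0.3652 + 0.5893i, |z|^2 = 0.4807

Answer: 8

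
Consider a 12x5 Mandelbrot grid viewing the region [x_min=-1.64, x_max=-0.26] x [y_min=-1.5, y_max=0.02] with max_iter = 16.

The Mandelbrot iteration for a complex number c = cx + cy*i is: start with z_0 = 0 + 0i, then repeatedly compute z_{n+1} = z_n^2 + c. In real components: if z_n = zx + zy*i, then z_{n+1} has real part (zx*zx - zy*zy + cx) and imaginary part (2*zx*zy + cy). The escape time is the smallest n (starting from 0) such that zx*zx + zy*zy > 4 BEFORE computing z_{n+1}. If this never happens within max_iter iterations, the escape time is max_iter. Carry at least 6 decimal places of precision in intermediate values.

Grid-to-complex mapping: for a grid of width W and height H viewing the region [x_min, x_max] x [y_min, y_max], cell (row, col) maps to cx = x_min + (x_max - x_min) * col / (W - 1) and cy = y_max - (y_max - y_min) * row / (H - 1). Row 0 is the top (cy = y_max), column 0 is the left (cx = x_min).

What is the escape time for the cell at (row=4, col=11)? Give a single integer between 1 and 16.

Answer: 2

Derivation:
z_0 = 0 + 0i, c = -0.2600 + -1.5000i
Iter 1: z = -0.2600 + -1.5000i, |z|^2 = 2.3176
Iter 2: z = -2.4424 + -0.7200i, |z|^2 = 6.4837
Escaped at iteration 2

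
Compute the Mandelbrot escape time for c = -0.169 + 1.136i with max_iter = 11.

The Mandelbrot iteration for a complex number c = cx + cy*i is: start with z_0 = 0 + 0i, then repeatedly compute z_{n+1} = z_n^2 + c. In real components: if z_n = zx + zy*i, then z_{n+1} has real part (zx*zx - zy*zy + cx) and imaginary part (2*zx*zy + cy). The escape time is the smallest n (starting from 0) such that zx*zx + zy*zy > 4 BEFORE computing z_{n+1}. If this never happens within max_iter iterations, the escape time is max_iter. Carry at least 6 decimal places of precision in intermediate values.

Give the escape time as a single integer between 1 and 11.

Answer: 5

Derivation:
z_0 = 0 + 0i, c = -0.1690 + 1.1360i
Iter 1: z = -0.1690 + 1.1360i, |z|^2 = 1.3191
Iter 2: z = -1.4309 + 0.7520i, |z|^2 = 2.6131
Iter 3: z = 1.3130 + -1.0162i, |z|^2 = 2.7567
Iter 4: z = 0.5223 + -1.5326i, |z|^2 = 2.6218
Iter 5: z = -2.2451 + -0.4651i, |z|^2 = 5.2570
Escaped at iteration 5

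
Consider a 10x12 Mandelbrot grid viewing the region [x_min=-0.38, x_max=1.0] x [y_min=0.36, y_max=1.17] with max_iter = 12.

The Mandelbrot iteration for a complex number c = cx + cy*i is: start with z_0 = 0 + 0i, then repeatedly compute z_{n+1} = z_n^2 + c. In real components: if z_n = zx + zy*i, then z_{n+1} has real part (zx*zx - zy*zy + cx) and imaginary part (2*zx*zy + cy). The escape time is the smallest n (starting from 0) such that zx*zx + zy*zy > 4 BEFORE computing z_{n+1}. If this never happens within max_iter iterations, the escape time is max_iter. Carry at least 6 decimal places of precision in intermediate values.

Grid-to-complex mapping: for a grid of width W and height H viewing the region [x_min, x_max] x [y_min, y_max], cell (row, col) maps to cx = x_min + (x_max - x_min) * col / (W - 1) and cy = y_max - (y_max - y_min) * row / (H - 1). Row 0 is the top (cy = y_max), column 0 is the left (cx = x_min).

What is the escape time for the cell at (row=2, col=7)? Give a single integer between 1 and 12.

Answer: 2

Derivation:
z_0 = 0 + 0i, c = 0.6933 + 1.0227i
Iter 1: z = 0.6933 + 1.0227i, |z|^2 = 1.5267
Iter 2: z = 0.1281 + 2.4409i, |z|^2 = 5.9744
Escaped at iteration 2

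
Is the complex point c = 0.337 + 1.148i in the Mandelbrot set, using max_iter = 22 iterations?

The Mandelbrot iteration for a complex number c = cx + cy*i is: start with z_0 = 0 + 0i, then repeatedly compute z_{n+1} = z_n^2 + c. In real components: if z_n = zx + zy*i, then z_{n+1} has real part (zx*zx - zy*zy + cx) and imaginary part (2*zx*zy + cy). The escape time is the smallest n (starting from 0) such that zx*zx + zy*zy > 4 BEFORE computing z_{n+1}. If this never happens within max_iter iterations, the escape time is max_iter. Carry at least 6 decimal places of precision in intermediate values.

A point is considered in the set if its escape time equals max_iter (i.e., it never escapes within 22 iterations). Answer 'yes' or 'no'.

Answer: no

Derivation:
z_0 = 0 + 0i, c = 0.3370 + 1.1480i
Iter 1: z = 0.3370 + 1.1480i, |z|^2 = 1.4315
Iter 2: z = -0.8673 + 1.9218i, |z|^2 = 4.4454
Escaped at iteration 2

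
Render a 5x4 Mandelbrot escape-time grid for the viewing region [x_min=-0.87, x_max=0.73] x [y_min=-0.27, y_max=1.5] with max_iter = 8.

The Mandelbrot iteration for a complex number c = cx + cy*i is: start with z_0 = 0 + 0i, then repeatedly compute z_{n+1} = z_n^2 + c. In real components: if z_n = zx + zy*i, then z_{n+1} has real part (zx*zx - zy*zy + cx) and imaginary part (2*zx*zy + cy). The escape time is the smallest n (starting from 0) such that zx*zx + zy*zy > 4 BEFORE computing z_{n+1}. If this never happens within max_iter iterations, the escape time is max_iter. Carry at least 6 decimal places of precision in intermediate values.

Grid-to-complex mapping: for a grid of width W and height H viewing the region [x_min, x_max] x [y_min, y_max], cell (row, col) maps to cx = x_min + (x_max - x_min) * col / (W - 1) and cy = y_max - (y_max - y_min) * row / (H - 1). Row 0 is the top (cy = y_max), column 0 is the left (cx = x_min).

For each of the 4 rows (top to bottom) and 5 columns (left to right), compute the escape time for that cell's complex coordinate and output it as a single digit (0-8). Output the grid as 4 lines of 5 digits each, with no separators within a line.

Answer: 22222
34842
88883
88883

Derivation:
(row=0, col=0): c = -0.8700 + 1.5000i → escape time 2
(row=0, col=1): c = -0.4700 + 1.5000i → escape time 2
(row=0, col=2): c = -0.0700 + 1.5000i → escape time 2
(row=0, col=3): c = 0.3300 + 1.5000i → escape time 2
(row=0, col=4): c = 0.7300 + 1.5000i → escape time 2
(row=1, col=0): c = -0.8700 + 0.9100i → escape time 3
(row=1, col=1): c = -0.4700 + 0.9100i → escape time 4
(row=1, col=2): c = -0.0700 + 0.9100i → escape time 8
(row=1, col=3): c = 0.3300 + 0.9100i → escape time 4
(row=1, col=4): c = 0.7300 + 0.9100i → escape time 2
(row=2, col=0): c = -0.8700 + 0.3200i → escape time 8
(row=2, col=1): c = -0.4700 + 0.3200i → escape time 8
(row=2, col=2): c = -0.0700 + 0.3200i → escape time 8
(row=2, col=3): c = 0.3300 + 0.3200i → escape time 8
(row=2, col=4): c = 0.7300 + 0.3200i → escape time 3
(row=3, col=0): c = -0.8700 + -0.2700i → escape time 8
(row=3, col=1): c = -0.4700 + -0.2700i → escape time 8
(row=3, col=2): c = -0.0700 + -0.2700i → escape time 8
(row=3, col=3): c = 0.3300 + -0.2700i → escape time 8
(row=3, col=4): c = 0.7300 + -0.2700i → escape time 3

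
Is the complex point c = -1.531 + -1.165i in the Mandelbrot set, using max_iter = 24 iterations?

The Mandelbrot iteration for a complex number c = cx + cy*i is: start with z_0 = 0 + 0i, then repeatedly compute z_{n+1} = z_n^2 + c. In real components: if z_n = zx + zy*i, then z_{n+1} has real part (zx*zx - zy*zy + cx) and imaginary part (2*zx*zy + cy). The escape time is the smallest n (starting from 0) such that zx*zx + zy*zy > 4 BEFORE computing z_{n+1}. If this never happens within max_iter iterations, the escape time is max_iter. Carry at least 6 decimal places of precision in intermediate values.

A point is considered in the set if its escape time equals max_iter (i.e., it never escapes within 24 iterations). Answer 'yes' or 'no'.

Answer: no

Derivation:
z_0 = 0 + 0i, c = -1.5310 + -1.1650i
Iter 1: z = -1.5310 + -1.1650i, |z|^2 = 3.7012
Iter 2: z = -0.5443 + 2.4022i, |z|^2 = 6.0669
Escaped at iteration 2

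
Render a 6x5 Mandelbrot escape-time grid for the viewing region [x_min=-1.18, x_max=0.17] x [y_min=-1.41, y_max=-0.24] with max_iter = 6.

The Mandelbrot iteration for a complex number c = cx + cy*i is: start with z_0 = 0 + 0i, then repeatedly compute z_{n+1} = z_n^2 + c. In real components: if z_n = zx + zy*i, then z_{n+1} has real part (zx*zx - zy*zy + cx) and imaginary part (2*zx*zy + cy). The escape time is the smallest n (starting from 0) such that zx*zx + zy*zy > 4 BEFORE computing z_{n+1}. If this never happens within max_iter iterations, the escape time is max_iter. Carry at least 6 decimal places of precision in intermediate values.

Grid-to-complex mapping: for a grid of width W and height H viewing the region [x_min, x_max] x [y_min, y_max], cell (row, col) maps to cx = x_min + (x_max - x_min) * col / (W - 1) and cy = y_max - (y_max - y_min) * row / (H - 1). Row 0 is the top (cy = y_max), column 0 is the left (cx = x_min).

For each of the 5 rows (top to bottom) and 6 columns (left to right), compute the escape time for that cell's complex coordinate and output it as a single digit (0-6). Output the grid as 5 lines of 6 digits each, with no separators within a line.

Answer: 666666
456666
334665
333453
222222

Derivation:
(row=0, col=0): c = -1.1800 + -0.2400i → escape time 6
(row=0, col=1): c = -0.9100 + -0.2400i → escape time 6
(row=0, col=2): c = -0.6400 + -0.2400i → escape time 6
(row=0, col=3): c = -0.3700 + -0.2400i → escape time 6
(row=0, col=4): c = -0.1000 + -0.2400i → escape time 6
(row=0, col=5): c = 0.1700 + -0.2400i → escape time 6
(row=1, col=0): c = -1.1800 + -0.5325i → escape time 4
(row=1, col=1): c = -0.9100 + -0.5325i → escape time 5
(row=1, col=2): c = -0.6400 + -0.5325i → escape time 6
(row=1, col=3): c = -0.3700 + -0.5325i → escape time 6
(row=1, col=4): c = -0.1000 + -0.5325i → escape time 6
(row=1, col=5): c = 0.1700 + -0.5325i → escape time 6
(row=2, col=0): c = -1.1800 + -0.8250i → escape time 3
(row=2, col=1): c = -0.9100 + -0.8250i → escape time 3
(row=2, col=2): c = -0.6400 + -0.8250i → escape time 4
(row=2, col=3): c = -0.3700 + -0.8250i → escape time 6
(row=2, col=4): c = -0.1000 + -0.8250i → escape time 6
(row=2, col=5): c = 0.1700 + -0.8250i → escape time 5
(row=3, col=0): c = -1.1800 + -1.1175i → escape time 3
(row=3, col=1): c = -0.9100 + -1.1175i → escape time 3
(row=3, col=2): c = -0.6400 + -1.1175i → escape time 3
(row=3, col=3): c = -0.3700 + -1.1175i → escape time 4
(row=3, col=4): c = -0.1000 + -1.1175i → escape time 5
(row=3, col=5): c = 0.1700 + -1.1175i → escape time 3
(row=4, col=0): c = -1.1800 + -1.4100i → escape time 2
(row=4, col=1): c = -0.9100 + -1.4100i → escape time 2
(row=4, col=2): c = -0.6400 + -1.4100i → escape time 2
(row=4, col=3): c = -0.3700 + -1.4100i → escape time 2
(row=4, col=4): c = -0.1000 + -1.4100i → escape time 2
(row=4, col=5): c = 0.1700 + -1.4100i → escape time 2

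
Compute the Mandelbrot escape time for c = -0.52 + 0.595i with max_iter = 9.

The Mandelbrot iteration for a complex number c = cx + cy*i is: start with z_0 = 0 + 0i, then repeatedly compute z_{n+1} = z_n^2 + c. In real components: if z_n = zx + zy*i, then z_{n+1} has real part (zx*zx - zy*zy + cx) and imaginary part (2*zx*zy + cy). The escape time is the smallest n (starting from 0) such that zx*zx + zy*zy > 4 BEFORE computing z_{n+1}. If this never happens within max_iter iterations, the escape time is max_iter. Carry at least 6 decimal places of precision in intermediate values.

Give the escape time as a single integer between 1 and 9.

Answer: 9

Derivation:
z_0 = 0 + 0i, c = -0.5200 + 0.5950i
Iter 1: z = -0.5200 + 0.5950i, |z|^2 = 0.6244
Iter 2: z = -0.6036 + -0.0238i, |z|^2 = 0.3649
Iter 3: z = -0.1562 + 0.6237i, |z|^2 = 0.4134
Iter 4: z = -0.8846 + 0.4001i, |z|^2 = 0.9427
Iter 5: z = 0.1025 + -0.1130i, |z|^2 = 0.0233
Iter 6: z = -0.5223 + 0.5718i, |z|^2 = 0.5998
Iter 7: z = -0.5743 + -0.0023i, |z|^2 = 0.3298
Iter 8: z = -0.1902 + 0.5976i, |z|^2 = 0.3934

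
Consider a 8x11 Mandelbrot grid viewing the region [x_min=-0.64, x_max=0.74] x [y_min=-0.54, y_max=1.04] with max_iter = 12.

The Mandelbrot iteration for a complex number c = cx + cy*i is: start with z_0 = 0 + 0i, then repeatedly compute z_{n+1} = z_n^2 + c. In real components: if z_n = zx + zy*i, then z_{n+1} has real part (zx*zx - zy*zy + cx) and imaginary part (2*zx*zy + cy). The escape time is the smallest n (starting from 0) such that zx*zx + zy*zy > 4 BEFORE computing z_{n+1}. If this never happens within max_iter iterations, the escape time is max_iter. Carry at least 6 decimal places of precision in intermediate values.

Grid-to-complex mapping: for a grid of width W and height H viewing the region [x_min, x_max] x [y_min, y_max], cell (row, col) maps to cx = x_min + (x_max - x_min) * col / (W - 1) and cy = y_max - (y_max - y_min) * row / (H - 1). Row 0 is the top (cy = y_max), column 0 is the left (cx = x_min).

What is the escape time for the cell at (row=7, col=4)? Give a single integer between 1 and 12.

Answer: 12

Derivation:
z_0 = 0 + 0i, c = 0.1486 + -0.0660i
Iter 1: z = 0.1486 + -0.0660i, |z|^2 = 0.0264
Iter 2: z = 0.1663 + -0.0856i, |z|^2 = 0.0350
Iter 3: z = 0.1689 + -0.0945i, |z|^2 = 0.0375
Iter 4: z = 0.1682 + -0.0979i, |z|^2 = 0.0379
Iter 5: z = 0.1673 + -0.0989i, |z|^2 = 0.0378
Iter 6: z = 0.1668 + -0.0991i, |z|^2 = 0.0376
Iter 7: z = 0.1666 + -0.0991i, |z|^2 = 0.0376
Iter 8: z = 0.1665 + -0.0990i, |z|^2 = 0.0375
Iter 9: z = 0.1665 + -0.0990i, |z|^2 = 0.0375
Iter 10: z = 0.1665 + -0.0990i, |z|^2 = 0.0375
Iter 11: z = 0.1665 + -0.0990i, |z|^2 = 0.0375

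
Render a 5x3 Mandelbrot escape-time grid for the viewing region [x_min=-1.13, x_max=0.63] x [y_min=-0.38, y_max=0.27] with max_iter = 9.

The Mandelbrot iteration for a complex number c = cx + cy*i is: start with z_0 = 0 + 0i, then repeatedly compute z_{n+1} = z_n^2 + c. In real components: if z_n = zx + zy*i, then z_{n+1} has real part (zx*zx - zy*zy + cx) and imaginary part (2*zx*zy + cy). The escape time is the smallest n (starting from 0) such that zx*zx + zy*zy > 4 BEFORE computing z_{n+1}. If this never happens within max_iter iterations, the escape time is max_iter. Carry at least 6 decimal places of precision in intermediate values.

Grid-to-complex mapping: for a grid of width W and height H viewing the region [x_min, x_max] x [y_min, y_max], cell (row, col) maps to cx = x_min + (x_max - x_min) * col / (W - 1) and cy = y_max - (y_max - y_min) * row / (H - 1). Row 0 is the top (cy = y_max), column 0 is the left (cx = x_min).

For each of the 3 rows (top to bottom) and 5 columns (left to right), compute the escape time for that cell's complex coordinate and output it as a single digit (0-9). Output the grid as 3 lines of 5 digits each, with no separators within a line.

Answer: 99994
99994
79993

Derivation:
(row=0, col=0): c = -1.1300 + 0.2700i → escape time 9
(row=0, col=1): c = -0.6900 + 0.2700i → escape time 9
(row=0, col=2): c = -0.2500 + 0.2700i → escape time 9
(row=0, col=3): c = 0.1900 + 0.2700i → escape time 9
(row=0, col=4): c = 0.6300 + 0.2700i → escape time 4
(row=1, col=0): c = -1.1300 + -0.0550i → escape time 9
(row=1, col=1): c = -0.6900 + -0.0550i → escape time 9
(row=1, col=2): c = -0.2500 + -0.0550i → escape time 9
(row=1, col=3): c = 0.1900 + -0.0550i → escape time 9
(row=1, col=4): c = 0.6300 + -0.0550i → escape time 4
(row=2, col=0): c = -1.1300 + -0.3800i → escape time 7
(row=2, col=1): c = -0.6900 + -0.3800i → escape time 9
(row=2, col=2): c = -0.2500 + -0.3800i → escape time 9
(row=2, col=3): c = 0.1900 + -0.3800i → escape time 9
(row=2, col=4): c = 0.6300 + -0.3800i → escape time 3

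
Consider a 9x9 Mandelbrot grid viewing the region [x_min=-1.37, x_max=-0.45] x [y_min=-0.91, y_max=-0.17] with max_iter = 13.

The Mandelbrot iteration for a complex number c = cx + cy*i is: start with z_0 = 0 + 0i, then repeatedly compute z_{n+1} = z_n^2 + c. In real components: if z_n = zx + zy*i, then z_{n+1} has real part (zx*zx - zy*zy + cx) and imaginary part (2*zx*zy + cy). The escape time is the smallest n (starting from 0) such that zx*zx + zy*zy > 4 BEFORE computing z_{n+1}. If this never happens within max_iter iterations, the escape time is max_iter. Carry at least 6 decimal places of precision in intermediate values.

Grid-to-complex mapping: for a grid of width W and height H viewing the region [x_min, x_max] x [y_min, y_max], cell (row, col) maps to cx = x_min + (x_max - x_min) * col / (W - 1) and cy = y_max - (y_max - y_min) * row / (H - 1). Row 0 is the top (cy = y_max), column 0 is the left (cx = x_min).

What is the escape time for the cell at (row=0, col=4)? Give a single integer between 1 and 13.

Answer: 13

Derivation:
z_0 = 0 + 0i, c = -0.9100 + -0.1700i
Iter 1: z = -0.9100 + -0.1700i, |z|^2 = 0.8570
Iter 2: z = -0.1108 + 0.1394i, |z|^2 = 0.0317
Iter 3: z = -0.9172 + -0.2009i, |z|^2 = 0.8815
Iter 4: z = -0.1092 + 0.1985i, |z|^2 = 0.0513
Iter 5: z = -0.9375 + -0.2133i, |z|^2 = 0.9244
Iter 6: z = -0.0766 + 0.2300i, |z|^2 = 0.0588
Iter 7: z = -0.9570 + -0.2053i, |z|^2 = 0.9580
Iter 8: z = -0.0362 + 0.2229i, |z|^2 = 0.0510
Iter 9: z = -0.9584 + -0.1861i, |z|^2 = 0.9531
Iter 10: z = -0.0262 + 0.1868i, |z|^2 = 0.0356
Iter 11: z = -0.9442 + -0.1798i, |z|^2 = 0.9238
Iter 12: z = -0.0508 + 0.1695i, |z|^2 = 0.0313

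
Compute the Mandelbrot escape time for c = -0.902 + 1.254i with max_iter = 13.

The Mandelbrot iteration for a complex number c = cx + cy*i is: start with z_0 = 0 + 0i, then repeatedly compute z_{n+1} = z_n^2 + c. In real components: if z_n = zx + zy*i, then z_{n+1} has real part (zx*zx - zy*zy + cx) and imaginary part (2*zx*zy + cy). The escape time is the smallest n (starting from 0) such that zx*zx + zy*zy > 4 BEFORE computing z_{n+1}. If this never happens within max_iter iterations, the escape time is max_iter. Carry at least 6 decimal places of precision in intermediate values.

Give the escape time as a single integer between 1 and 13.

Answer: 3

Derivation:
z_0 = 0 + 0i, c = -0.9020 + 1.2540i
Iter 1: z = -0.9020 + 1.2540i, |z|^2 = 2.3861
Iter 2: z = -1.6609 + -1.0082i, |z|^2 = 3.7751
Iter 3: z = 0.8401 + 4.6031i, |z|^2 = 21.8945
Escaped at iteration 3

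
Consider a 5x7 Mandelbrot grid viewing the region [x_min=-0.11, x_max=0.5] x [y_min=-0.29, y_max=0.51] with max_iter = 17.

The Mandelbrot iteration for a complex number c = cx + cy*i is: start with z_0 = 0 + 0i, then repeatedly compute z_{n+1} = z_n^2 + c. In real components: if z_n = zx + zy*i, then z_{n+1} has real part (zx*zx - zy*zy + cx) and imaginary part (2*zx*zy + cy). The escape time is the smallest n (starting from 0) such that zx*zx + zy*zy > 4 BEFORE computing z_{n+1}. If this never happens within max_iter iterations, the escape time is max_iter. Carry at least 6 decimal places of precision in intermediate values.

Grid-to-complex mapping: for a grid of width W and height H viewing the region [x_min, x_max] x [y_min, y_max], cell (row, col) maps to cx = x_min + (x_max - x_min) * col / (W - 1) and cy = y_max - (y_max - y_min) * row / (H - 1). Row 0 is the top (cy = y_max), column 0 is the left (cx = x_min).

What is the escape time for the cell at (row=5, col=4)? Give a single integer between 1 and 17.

z_0 = 0 + 0i, c = 0.5000 + -0.1567i
Iter 1: z = 0.5000 + -0.1567i, |z|^2 = 0.2745
Iter 2: z = 0.7255 + -0.3133i, |z|^2 = 0.6245
Iter 3: z = 0.9281 + -0.6113i, |z|^2 = 1.2351
Iter 4: z = 0.9877 + -1.2913i, |z|^2 = 2.6432
Iter 5: z = -0.1920 + -2.7076i, |z|^2 = 7.3681
Escaped at iteration 5

Answer: 5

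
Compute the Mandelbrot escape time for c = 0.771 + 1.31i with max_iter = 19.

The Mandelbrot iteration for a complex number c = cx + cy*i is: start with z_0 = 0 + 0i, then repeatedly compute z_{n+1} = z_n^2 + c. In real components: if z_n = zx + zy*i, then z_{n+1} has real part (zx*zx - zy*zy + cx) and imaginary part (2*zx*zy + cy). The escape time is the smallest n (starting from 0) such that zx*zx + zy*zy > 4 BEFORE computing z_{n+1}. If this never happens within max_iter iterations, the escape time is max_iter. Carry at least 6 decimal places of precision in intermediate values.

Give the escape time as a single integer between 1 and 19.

Answer: 2

Derivation:
z_0 = 0 + 0i, c = 0.7710 + 1.3100i
Iter 1: z = 0.7710 + 1.3100i, |z|^2 = 2.3105
Iter 2: z = -0.3507 + 3.3300i, |z|^2 = 11.2120
Escaped at iteration 2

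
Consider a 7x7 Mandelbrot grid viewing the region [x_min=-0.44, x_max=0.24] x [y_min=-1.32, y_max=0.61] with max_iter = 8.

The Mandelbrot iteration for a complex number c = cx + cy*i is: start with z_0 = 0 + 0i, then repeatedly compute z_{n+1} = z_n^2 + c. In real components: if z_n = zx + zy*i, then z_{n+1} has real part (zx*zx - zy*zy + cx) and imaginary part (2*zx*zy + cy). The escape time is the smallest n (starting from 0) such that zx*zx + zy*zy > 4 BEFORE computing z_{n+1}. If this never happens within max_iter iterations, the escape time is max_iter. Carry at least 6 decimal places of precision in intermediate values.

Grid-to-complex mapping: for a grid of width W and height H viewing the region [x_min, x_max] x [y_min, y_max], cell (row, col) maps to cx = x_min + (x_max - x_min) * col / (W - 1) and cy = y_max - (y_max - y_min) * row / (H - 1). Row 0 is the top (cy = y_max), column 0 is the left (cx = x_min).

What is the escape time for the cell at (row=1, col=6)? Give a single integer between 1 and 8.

z_0 = 0 + 0i, c = 0.2400 + 0.2883i
Iter 1: z = 0.2400 + 0.2883i, |z|^2 = 0.1407
Iter 2: z = 0.2145 + 0.4267i, |z|^2 = 0.2281
Iter 3: z = 0.1039 + 0.4714i, |z|^2 = 0.2330
Iter 4: z = 0.0286 + 0.3863i, |z|^2 = 0.1500
Iter 5: z = 0.0916 + 0.3104i, |z|^2 = 0.1048
Iter 6: z = 0.1520 + 0.3452i, |z|^2 = 0.1423
Iter 7: z = 0.1439 + 0.3933i, |z|^2 = 0.1754

Answer: 8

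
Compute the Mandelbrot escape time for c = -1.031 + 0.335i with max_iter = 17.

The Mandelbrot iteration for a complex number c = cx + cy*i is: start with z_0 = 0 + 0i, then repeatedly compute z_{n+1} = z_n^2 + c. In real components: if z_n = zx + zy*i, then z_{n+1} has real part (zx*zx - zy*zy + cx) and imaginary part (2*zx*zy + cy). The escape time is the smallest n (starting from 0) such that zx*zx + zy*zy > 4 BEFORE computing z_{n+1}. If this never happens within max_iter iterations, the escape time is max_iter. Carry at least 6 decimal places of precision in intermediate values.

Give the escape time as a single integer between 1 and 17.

Answer: 16

Derivation:
z_0 = 0 + 0i, c = -1.0310 + 0.3350i
Iter 1: z = -1.0310 + 0.3350i, |z|^2 = 1.1752
Iter 2: z = -0.0803 + -0.3558i, |z|^2 = 0.1330
Iter 3: z = -1.1511 + 0.3921i, |z|^2 = 1.4789
Iter 4: z = 0.1403 + -0.5677i, |z|^2 = 0.3420
Iter 5: z = -1.3336 + 0.1756i, |z|^2 = 1.8094
Iter 6: z = 0.7167 + -0.1335i, |z|^2 = 0.5315
Iter 7: z = -0.5351 + 0.1437i, |z|^2 = 0.3070
Iter 8: z = -0.7653 + 0.1812i, |z|^2 = 0.6185
Iter 9: z = -0.4782 + 0.0576i, |z|^2 = 0.2320
Iter 10: z = -0.8057 + 0.2799i, |z|^2 = 0.7275
Iter 11: z = -0.4602 + -0.1160i, |z|^2 = 0.2253
Iter 12: z = -0.8326 + 0.4418i, |z|^2 = 0.8885
Iter 13: z = -0.5329 + -0.4007i, |z|^2 = 0.4445
Iter 14: z = -0.9076 + 0.7621i, |z|^2 = 1.4045
Iter 15: z = -0.7880 + -1.0483i, |z|^2 = 1.7199
Iter 16: z = -1.5091 + 1.9872i, |z|^2 = 6.2262
Escaped at iteration 16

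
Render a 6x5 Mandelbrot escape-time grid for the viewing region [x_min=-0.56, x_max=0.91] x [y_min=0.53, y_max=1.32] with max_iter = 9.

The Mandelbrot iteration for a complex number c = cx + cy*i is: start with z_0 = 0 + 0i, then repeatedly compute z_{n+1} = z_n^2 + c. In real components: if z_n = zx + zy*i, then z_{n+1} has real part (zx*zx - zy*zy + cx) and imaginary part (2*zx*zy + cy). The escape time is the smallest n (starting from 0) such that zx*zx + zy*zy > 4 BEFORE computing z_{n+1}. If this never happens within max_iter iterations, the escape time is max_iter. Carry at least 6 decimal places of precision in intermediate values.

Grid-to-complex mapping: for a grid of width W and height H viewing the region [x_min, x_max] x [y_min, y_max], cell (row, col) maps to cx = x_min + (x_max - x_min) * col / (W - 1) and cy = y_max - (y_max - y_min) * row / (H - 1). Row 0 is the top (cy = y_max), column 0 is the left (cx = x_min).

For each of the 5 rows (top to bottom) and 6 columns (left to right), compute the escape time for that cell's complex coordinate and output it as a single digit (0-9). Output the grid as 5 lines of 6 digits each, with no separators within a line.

(row=0, col=0): c = -0.5600 + 1.3200i → escape time 3
(row=0, col=1): c = -0.2660 + 1.3200i → escape time 2
(row=0, col=2): c = 0.0280 + 1.3200i → escape time 2
(row=0, col=3): c = 0.3220 + 1.3200i → escape time 2
(row=0, col=4): c = 0.6160 + 1.3200i → escape time 2
(row=0, col=5): c = 0.9100 + 1.3200i → escape time 2
(row=1, col=0): c = -0.5600 + 1.1225i → escape time 3
(row=1, col=1): c = -0.2660 + 1.1225i → escape time 4
(row=1, col=2): c = 0.0280 + 1.1225i → escape time 4
(row=1, col=3): c = 0.3220 + 1.1225i → escape time 2
(row=1, col=4): c = 0.6160 + 1.1225i → escape time 2
(row=1, col=5): c = 0.9100 + 1.1225i → escape time 2
(row=2, col=0): c = -0.5600 + 0.9250i → escape time 4
(row=2, col=1): c = -0.2660 + 0.9250i → escape time 7
(row=2, col=2): c = 0.0280 + 0.9250i → escape time 6
(row=2, col=3): c = 0.3220 + 0.9250i → escape time 4
(row=2, col=4): c = 0.6160 + 0.9250i → escape time 2
(row=2, col=5): c = 0.9100 + 0.9250i → escape time 2
(row=3, col=0): c = -0.5600 + 0.7275i → escape time 6
(row=3, col=1): c = -0.2660 + 0.7275i → escape time 9
(row=3, col=2): c = 0.0280 + 0.7275i → escape time 9
(row=3, col=3): c = 0.3220 + 0.7275i → escape time 6
(row=3, col=4): c = 0.6160 + 0.7275i → escape time 3
(row=3, col=5): c = 0.9100 + 0.7275i → escape time 2
(row=4, col=0): c = -0.5600 + 0.5300i → escape time 9
(row=4, col=1): c = -0.2660 + 0.5300i → escape time 9
(row=4, col=2): c = 0.0280 + 0.5300i → escape time 9
(row=4, col=3): c = 0.3220 + 0.5300i → escape time 9
(row=4, col=4): c = 0.6160 + 0.5300i → escape time 3
(row=4, col=5): c = 0.9100 + 0.5300i → escape time 2

Answer: 322222
344222
476422
699632
999932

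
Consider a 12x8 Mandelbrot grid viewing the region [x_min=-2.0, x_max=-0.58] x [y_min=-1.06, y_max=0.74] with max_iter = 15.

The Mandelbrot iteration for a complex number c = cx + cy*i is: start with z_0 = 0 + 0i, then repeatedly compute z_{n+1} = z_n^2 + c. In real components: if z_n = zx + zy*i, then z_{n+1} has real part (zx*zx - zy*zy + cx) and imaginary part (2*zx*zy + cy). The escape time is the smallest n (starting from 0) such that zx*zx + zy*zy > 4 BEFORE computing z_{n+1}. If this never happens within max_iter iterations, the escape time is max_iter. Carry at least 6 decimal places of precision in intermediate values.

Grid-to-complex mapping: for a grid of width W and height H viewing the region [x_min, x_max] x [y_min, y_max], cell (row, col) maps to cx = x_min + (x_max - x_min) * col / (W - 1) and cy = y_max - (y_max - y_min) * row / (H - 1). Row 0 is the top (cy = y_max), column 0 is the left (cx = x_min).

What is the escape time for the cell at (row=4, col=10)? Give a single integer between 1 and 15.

z_0 = 0 + 0i, c = -0.7091 + -0.2886i
Iter 1: z = -0.7091 + -0.2886i, |z|^2 = 0.5861
Iter 2: z = -0.2896 + 0.1207i, |z|^2 = 0.0984
Iter 3: z = -0.6398 + -0.3585i, |z|^2 = 0.5378
Iter 4: z = -0.4282 + 0.1701i, |z|^2 = 0.2123
Iter 5: z = -0.5547 + -0.4343i, |z|^2 = 0.4962
Iter 6: z = -0.5900 + 0.1932i, |z|^2 = 0.3855
Iter 7: z = -0.3983 + -0.5165i, |z|^2 = 0.4254
Iter 8: z = -0.8173 + 0.1229i, |z|^2 = 0.6830
Iter 9: z = -0.0562 + -0.4894i, |z|^2 = 0.2427
Iter 10: z = -0.9454 + -0.2335i, |z|^2 = 0.9483
Iter 11: z = 0.1302 + 0.1530i, |z|^2 = 0.0403
Iter 12: z = -0.7155 + -0.2487i, |z|^2 = 0.5739
Iter 13: z = -0.2590 + 0.0674i, |z|^2 = 0.0716
Iter 14: z = -0.6466 + -0.3235i, |z|^2 = 0.5227

Answer: 15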